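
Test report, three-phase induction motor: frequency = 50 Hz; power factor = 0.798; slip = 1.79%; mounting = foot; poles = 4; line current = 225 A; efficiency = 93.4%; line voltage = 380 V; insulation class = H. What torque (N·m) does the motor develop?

715 N·m

P_in = √3·V·I·cosφ = 1.732 × 380 × 225 × 0.798 = 118173 W
P_out = η·P_in = 0.934 × 118173 = 110374 W
n_s = 120×50/4 = 1500 rpm; n = 1500×(1−0.0179) = 1473 rpm
ω = 2π×1473/60 = 154.3 rad/s
τ = P_out/ω = 110374/154.3 = 715 N·m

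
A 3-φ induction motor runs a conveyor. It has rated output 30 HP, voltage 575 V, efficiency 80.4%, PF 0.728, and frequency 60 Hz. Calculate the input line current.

38.4 A

P_out = 30 × 746 = 22380 W
P_in = P_out / η = 22380 / 0.804 = 27836 W
I_L = P_in / (√3·V_L·cosφ) = 27836 / (1.732 × 575 × 0.728) = 38.4 A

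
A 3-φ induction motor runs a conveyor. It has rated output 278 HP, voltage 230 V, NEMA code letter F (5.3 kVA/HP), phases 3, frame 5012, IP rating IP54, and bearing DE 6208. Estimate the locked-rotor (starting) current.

3700 A

S_LR = 5.3 × 278 = 1473.4 kVA
I_LR = S_LR/(√3·V_L) = 1473400/(1.732×230) = 3700 A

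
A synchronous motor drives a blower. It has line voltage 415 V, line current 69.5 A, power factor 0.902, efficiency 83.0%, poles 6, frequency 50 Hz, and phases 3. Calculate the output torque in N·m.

357 N·m

P_in = √3·V·I·cosφ = 1.732 × 415 × 69.5 × 0.902 = 45060 W
P_out = η·P_in = 0.83 × 45060 = 37400 W
n = n_s = 120×50/6 = 1000 rpm (synchronous)
ω = 2π×1000/60 = 104.7 rad/s
τ = P_out/ω = 37400/104.7 = 357 N·m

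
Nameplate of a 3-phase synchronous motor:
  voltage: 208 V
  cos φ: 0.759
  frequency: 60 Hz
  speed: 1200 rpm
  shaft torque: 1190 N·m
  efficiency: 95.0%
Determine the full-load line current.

576 A

ω = 2π×1200/60 = 125.7 rad/s; P_out = τω = 1190 × 125.7 = 149583 W
P_in = P_out / η = 149583 / 0.950 = 157456 W
I_L = P_in / (√3·V_L·cosφ) = 157456 / (1.732 × 208 × 0.759) = 576 A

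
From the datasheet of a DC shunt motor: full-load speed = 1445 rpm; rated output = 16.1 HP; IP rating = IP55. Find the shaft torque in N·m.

P_out = 16.1 × 746 = 12011 W
ω = 2π × 1445/60 = 151.3 rad/s
τ = P_out/ω = 12011/151.3 = 79.4 N·m

79.4 N·m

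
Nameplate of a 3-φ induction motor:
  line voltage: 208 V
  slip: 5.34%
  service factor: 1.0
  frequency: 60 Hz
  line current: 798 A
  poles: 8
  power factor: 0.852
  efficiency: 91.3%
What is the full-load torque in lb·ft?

P_in = √3·V·I·cosφ = 1.732 × 208 × 798 × 0.852 = 244937 W
P_out = η·P_in = 0.913 × 244937 = 223627 W
n_s = 120×60/8 = 900 rpm; n = 900×(1−0.0534) = 852 rpm
ω = 2π×852/60 = 89.22 rad/s
τ = P_out/ω = 223627/89.22 = 2506 N·m
In lb·ft: 2506/1.356 = 1850 lb·ft

1850 lb·ft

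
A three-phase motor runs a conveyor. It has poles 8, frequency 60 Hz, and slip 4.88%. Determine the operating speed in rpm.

856 rpm

n_s = 120f/p = 120×60/8 = 900 rpm
n = n_s(1 − s) = 900 × (1 − 0.0488) = 856 rpm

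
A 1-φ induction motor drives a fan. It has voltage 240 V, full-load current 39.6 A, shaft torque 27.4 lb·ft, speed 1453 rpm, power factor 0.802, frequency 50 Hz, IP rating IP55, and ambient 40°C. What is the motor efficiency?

74.2 %

τ = 27.4 lb·ft × 1.356 = 37.15 N·m
ω = 2π × 1453/60 = 152.2 rad/s; P_out = τω = 37.15 × 152.2 = 5654 W
P_in = V·I·cosφ = 240 × 39.6 × 0.802 = 7622 W
η = P_out / P_in = 5654 / 7622 = 0.742 = 74.2%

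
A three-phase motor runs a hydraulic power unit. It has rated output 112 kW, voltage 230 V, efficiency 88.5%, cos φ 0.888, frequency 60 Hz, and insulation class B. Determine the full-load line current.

P_out = 112 kW = 112000 W
P_in = P_out / η = 112000 / 0.885 = 126554 W
I_L = P_in / (√3·V_L·cosφ) = 126554 / (1.732 × 230 × 0.888) = 358 A

358 A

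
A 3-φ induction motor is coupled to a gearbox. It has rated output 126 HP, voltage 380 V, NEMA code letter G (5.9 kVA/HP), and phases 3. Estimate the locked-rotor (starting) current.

1130 A

S_LR = 5.9 × 126 = 743.4 kVA
I_LR = S_LR/(√3·V_L) = 743400/(1.732×380) = 1130 A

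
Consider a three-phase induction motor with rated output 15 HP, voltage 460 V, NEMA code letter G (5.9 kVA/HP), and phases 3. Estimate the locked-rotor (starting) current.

S_LR = 5.9 × 15 = 88.5 kVA
I_LR = S_LR/(√3·V_L) = 88500/(1.732×460) = 111 A

111 A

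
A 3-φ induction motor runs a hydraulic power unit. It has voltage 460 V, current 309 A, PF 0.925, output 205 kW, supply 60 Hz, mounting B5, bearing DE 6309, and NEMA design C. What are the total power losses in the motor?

P_in = √3·V·I·cosφ = 1.732×460×309×0.925 = 227722 W
P_out = 205000 W
Losses = P_in − P_out = 227722 − 205000 = 22722 W

22.7 kW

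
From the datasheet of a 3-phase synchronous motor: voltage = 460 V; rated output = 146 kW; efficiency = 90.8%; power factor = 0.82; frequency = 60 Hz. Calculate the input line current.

P_out = 146 kW = 146000 W
P_in = P_out / η = 146000 / 0.908 = 160793 W
I_L = P_in / (√3·V_L·cosφ) = 160793 / (1.732 × 460 × 0.82) = 246 A

246 A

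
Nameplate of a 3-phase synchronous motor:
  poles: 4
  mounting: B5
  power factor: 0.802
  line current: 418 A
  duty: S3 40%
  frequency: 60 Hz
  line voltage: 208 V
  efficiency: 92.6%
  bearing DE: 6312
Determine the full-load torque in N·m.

593 N·m

P_in = √3·V·I·cosφ = 1.732 × 208 × 418 × 0.802 = 120771 W
P_out = η·P_in = 0.926 × 120771 = 111834 W
n = n_s = 120×60/4 = 1800 rpm (synchronous)
ω = 2π×1800/60 = 188.5 rad/s
τ = P_out/ω = 111834/188.5 = 593 N·m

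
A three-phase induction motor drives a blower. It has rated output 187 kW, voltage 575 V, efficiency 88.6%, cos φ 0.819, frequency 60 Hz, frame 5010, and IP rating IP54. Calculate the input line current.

259 A

P_out = 187 kW = 187000 W
P_in = P_out / η = 187000 / 0.886 = 211061 W
I_L = P_in / (√3·V_L·cosφ) = 211061 / (1.732 × 575 × 0.819) = 259 A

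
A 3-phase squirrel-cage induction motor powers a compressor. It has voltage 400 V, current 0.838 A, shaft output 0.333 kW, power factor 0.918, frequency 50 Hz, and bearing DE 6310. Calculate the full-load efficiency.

62.5 %

P_out = 0.333 kW = 333 W
P_in = √3·V_L·I_L·cosφ = 1.732 × 400 × 0.838 × 0.918 = 533 W
η = P_out / P_in = 333 / 533 = 0.625 = 62.5%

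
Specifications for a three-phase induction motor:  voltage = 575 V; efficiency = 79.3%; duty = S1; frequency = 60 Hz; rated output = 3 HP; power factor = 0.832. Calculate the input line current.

3.41 A

P_out = 3 × 746 = 2238 W
P_in = P_out / η = 2238 / 0.793 = 2822 W
I_L = P_in / (√3·V_L·cosφ) = 2822 / (1.732 × 575 × 0.832) = 3.41 A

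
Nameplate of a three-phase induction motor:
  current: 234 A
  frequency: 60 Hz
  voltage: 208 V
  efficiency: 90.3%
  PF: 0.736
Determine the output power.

56 kW

P_in = √3·V·I·cosφ = 1.732 × 208 × 234 × 0.736 = 62045 W
P_out = η·P_in = 0.903 × 62045 = 56027 W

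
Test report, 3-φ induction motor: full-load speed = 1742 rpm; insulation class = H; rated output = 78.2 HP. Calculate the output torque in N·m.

P_out = 78.2 × 746 = 58337 W
ω = 2π × 1742/60 = 182.4 rad/s
τ = P_out/ω = 58337/182.4 = 320 N·m

320 N·m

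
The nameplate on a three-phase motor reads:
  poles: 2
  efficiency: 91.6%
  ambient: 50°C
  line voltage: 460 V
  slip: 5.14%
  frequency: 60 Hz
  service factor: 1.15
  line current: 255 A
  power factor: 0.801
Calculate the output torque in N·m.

417 N·m

P_in = √3·V·I·cosφ = 1.732 × 460 × 255 × 0.801 = 162734 W
P_out = η·P_in = 0.916 × 162734 = 149064 W
n_s = 120×60/2 = 3600 rpm; n = 3600×(1−0.0514) = 3415 rpm
ω = 2π×3415/60 = 357.6 rad/s
τ = P_out/ω = 149064/357.6 = 417 N·m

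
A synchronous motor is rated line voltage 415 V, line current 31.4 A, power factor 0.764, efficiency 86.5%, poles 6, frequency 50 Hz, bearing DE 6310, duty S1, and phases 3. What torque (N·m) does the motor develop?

142 N·m

P_in = √3·V·I·cosφ = 1.732 × 415 × 31.4 × 0.764 = 17243 W
P_out = η·P_in = 0.865 × 17243 = 14915 W
n = n_s = 120×50/6 = 1000 rpm (synchronous)
ω = 2π×1000/60 = 104.7 rad/s
τ = P_out/ω = 14915/104.7 = 142 N·m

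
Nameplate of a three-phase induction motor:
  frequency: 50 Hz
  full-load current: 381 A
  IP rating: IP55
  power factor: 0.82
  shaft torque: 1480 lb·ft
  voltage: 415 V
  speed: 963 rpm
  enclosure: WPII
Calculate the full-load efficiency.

τ = 1480 lb·ft × 1.356 = 2007 N·m
ω = 2π × 963/60 = 100.8 rad/s; P_out = τω = 2007 × 100.8 = 202306 W
P_in = √3·V_L·I_L·cosφ = 1.732 × 415 × 381 × 0.82 = 224561 W
η = P_out / P_in = 202306 / 224561 = 0.901 = 90.1%

90.1 %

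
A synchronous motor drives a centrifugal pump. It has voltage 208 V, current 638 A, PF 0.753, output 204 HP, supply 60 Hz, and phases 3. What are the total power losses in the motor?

P_in = √3·V·I·cosφ = 1.732×208×638×0.753 = 173072 W
P_out = 204×746 = 152184 W
Losses = P_in − P_out = 173072 − 152184 = 20888 W

20900 W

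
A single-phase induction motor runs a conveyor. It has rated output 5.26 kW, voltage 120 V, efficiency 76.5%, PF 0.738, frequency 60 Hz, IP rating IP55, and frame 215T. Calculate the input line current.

P_out = 5.26 kW = 5260 W
P_in = P_out / η = 5260 / 0.765 = 6876 W
I = P_in / (V·cosφ) = 6876 / (120 × 0.738) = 77.6 A

77.6 A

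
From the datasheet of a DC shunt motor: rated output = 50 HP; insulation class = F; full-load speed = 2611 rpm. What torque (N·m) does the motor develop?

136 N·m

P_out = 50 × 746 = 37300 W
ω = 2π × 2611/60 = 273.4 rad/s
τ = P_out/ω = 37300/273.4 = 136 N·m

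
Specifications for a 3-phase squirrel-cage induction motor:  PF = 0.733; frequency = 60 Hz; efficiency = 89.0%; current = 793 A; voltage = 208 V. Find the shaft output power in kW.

P_in = √3·V·I·cosφ = 1.732 × 208 × 793 × 0.733 = 209406 W
P_out = η·P_in = 0.89 × 209406 = 186371 W

186 kW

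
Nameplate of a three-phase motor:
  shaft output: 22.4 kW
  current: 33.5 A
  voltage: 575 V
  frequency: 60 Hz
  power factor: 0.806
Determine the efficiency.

83.3 %

P_out = 22.4 kW = 22400 W
P_in = √3·V_L·I_L·cosφ = 1.732 × 575 × 33.5 × 0.806 = 26890 W
η = P_out / P_in = 22400 / 26890 = 0.833 = 83.3%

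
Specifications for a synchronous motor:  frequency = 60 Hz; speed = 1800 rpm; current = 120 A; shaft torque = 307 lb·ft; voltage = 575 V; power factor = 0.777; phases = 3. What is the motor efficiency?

τ = 307 lb·ft × 1.356 = 416.3 N·m
ω = 2π × 1800/60 = 188.5 rad/s; P_out = τω = 416.3 × 188.5 = 78473 W
P_in = √3·V_L·I_L·cosφ = 1.732 × 575 × 120 × 0.777 = 92858 W
η = P_out / P_in = 78473 / 92858 = 0.845 = 84.5%

84.5 %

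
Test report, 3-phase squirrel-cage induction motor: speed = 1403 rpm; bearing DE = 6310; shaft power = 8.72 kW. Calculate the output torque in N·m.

59.4 N·m

ω = 2π × 1403/60 = 146.9 rad/s
τ = P/ω = 8720/146.9 = 59.4 N·m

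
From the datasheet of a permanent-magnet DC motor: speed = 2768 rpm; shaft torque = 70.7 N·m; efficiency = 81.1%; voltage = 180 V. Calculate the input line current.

140 A

ω = 2π×2768/60 = 289.9 rad/s; P_out = τω = 70.7 × 289.9 = 20496 W
P_in = P_out / η = 20496 / 0.811 = 25273 W
I = P_in / V = 25273 / 180 = 140 A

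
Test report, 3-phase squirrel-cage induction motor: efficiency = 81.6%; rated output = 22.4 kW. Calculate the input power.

P_out = 22400 W
P_in = P_out/η = 22400/0.816 = 27451 W = 27.5 kW

27.5 kW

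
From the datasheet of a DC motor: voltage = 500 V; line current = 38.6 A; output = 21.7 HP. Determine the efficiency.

P_out = 21.7 × 746 = 16188 W
P_in = V·I = 500 × 38.6 = 19300 W
η = P_out / P_in = 16188 / 19300 = 0.839 = 83.9%

83.9 %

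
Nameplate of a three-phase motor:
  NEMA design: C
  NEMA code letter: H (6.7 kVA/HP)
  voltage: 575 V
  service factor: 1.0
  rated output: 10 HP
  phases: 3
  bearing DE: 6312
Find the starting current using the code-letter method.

67.3 A

S_LR = 6.7 × 10 = 67 kVA
I_LR = S_LR/(√3·V_L) = 67000/(1.732×575) = 67.3 A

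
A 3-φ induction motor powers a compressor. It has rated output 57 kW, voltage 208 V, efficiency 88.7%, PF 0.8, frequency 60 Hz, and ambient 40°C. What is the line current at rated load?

223 A

P_out = 57 kW = 57000 W
P_in = P_out / η = 57000 / 0.887 = 64262 W
I_L = P_in / (√3·V_L·cosφ) = 64262 / (1.732 × 208 × 0.8) = 223 A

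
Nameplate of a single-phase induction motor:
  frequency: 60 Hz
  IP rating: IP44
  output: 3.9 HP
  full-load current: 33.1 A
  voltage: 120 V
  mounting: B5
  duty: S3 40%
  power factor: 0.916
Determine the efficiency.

P_out = 3.9 × 746 = 2909 W
P_in = V·I·cosφ = 120 × 33.1 × 0.916 = 3638 W
η = P_out / P_in = 2909 / 3638 = 0.800 = 80.0%

80.0 %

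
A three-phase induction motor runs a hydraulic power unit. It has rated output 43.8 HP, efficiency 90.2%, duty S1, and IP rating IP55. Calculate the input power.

36.2 kW

P_out = 43.8 × 746 = 32675 W
P_in = P_out/η = 32675/0.902 = 36225 W = 36.2 kW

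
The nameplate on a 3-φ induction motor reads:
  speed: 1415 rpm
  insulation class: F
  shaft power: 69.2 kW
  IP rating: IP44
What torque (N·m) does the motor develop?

467 N·m

ω = 2π × 1415/60 = 148.2 rad/s
τ = P/ω = 69200/148.2 = 467 N·m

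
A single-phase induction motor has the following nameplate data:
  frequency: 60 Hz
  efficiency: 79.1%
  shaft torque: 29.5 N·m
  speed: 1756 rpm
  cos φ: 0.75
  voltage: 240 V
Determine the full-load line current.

38.1 A

ω = 2π×1756/60 = 183.9 rad/s; P_out = τω = 29.5 × 183.9 = 5425 W
P_in = P_out / η = 5425 / 0.791 = 6858 W
I = P_in / (V·cosφ) = 6858 / (240 × 0.75) = 38.1 A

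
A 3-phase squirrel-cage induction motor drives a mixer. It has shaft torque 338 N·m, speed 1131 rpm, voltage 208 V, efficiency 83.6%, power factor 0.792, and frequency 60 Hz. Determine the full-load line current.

ω = 2π×1131/60 = 118.4 rad/s; P_out = τω = 338 × 118.4 = 40019 W
P_in = P_out / η = 40019 / 0.836 = 47870 W
I_L = P_in / (√3·V_L·cosφ) = 47870 / (1.732 × 208 × 0.792) = 168 A

168 A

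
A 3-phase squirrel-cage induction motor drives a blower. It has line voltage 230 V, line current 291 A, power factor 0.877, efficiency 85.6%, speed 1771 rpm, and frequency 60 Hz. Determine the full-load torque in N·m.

P_in = √3·V·I·cosφ = 1.732 × 230 × 291 × 0.877 = 101664 W
P_out = η·P_in = 0.856 × 101664 = 87024 W
n = 1771 rpm
ω = 2π×1771/60 = 185.5 rad/s
τ = P_out/ω = 87024/185.5 = 469 N·m

469 N·m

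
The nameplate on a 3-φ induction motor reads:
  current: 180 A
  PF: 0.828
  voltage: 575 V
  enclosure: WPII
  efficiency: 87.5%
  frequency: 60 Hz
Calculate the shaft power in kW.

P_in = √3·V·I·cosφ = 1.732 × 575 × 180 × 0.828 = 148429 W
P_out = η·P_in = 0.875 × 148429 = 129875 W

130 kW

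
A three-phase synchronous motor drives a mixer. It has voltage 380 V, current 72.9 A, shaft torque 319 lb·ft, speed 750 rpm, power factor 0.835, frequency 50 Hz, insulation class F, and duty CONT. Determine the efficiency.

84.8 %

τ = 319 lb·ft × 1.356 = 432.6 N·m
ω = 2π × 750/60 = 78.54 rad/s; P_out = τω = 432.6 × 78.54 = 33976 W
P_in = √3·V_L·I_L·cosφ = 1.732 × 380 × 72.9 × 0.835 = 40063 W
η = P_out / P_in = 33976 / 40063 = 0.848 = 84.8%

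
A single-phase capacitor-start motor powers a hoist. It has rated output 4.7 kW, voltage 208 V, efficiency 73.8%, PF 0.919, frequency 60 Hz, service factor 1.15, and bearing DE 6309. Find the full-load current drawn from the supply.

33.3 A

P_out = 4.7 kW = 4700 W
P_in = P_out / η = 4700 / 0.738 = 6369 W
I = P_in / (V·cosφ) = 6369 / (208 × 0.919) = 33.3 A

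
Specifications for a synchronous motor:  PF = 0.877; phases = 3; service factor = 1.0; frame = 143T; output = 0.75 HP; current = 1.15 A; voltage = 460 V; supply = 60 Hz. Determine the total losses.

P_in = √3·V·I·cosφ = 1.732×460×1.15×0.877 = 804 W
P_out = 0.75×746 = 560 W
Losses = P_in − P_out = 804 − 560 = 244 W

244 W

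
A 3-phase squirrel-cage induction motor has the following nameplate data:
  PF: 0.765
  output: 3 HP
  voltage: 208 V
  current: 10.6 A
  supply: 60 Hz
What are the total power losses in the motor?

683 W

P_in = √3·V·I·cosφ = 1.732×208×10.6×0.765 = 2921 W
P_out = 3×746 = 2238 W
Losses = P_in − P_out = 2921 − 2238 = 683 W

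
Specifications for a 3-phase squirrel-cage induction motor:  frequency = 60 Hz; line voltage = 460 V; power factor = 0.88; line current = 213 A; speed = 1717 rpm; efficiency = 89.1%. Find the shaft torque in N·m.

740 N·m

P_in = √3·V·I·cosφ = 1.732 × 460 × 213 × 0.88 = 149337 W
P_out = η·P_in = 0.891 × 149337 = 133059 W
n = 1717 rpm
ω = 2π×1717/60 = 179.8 rad/s
τ = P_out/ω = 133059/179.8 = 740 N·m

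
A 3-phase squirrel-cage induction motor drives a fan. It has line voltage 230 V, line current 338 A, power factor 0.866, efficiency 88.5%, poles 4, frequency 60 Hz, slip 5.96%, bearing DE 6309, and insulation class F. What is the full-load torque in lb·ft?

429 lb·ft

P_in = √3·V·I·cosφ = 1.732 × 230 × 338 × 0.866 = 116603 W
P_out = η·P_in = 0.885 × 116603 = 103194 W
n_s = 120×60/4 = 1800 rpm; n = 1800×(1−0.0596) = 1693 rpm
ω = 2π×1693/60 = 177.3 rad/s
τ = P_out/ω = 103194/177.3 = 582 N·m
In lb·ft: 582/1.356 = 429 lb·ft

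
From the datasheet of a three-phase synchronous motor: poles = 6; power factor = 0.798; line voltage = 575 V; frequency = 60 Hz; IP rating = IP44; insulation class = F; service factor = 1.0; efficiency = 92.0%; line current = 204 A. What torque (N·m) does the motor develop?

P_in = √3·V·I·cosφ = 1.732 × 575 × 204 × 0.798 = 162125 W
P_out = η·P_in = 0.92 × 162125 = 149155 W
n = n_s = 120×60/6 = 1200 rpm (synchronous)
ω = 2π×1200/60 = 125.7 rad/s
τ = P_out/ω = 149155/125.7 = 1190 N·m

1190 N·m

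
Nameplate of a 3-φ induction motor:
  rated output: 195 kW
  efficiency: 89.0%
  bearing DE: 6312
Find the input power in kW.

219 kW

P_out = 195000 W
P_in = P_out/η = 195000/0.89 = 219101 W = 219 kW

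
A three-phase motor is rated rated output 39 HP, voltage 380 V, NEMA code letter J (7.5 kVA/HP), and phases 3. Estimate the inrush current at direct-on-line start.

444 A

S_LR = 7.5 × 39 = 292.5 kVA
I_LR = S_LR/(√3·V_L) = 292500/(1.732×380) = 444 A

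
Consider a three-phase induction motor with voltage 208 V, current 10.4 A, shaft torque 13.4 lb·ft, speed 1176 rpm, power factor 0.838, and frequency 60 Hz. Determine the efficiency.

71.3 %

τ = 13.4 lb·ft × 1.356 = 18.17 N·m
ω = 2π × 1176/60 = 123.2 rad/s; P_out = τω = 18.17 × 123.2 = 2239 W
P_in = √3·V_L·I_L·cosφ = 1.732 × 208 × 10.4 × 0.838 = 3140 W
η = P_out / P_in = 2239 / 3140 = 0.713 = 71.3%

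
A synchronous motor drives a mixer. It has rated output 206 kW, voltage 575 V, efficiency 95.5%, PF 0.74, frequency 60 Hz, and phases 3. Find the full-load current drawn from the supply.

293 A

P_out = 206 kW = 206000 W
P_in = P_out / η = 206000 / 0.955 = 215707 W
I_L = P_in / (√3·V_L·cosφ) = 215707 / (1.732 × 575 × 0.74) = 293 A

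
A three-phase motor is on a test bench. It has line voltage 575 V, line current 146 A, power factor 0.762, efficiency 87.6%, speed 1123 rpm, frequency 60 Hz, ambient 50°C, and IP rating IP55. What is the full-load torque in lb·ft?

P_in = √3·V·I·cosφ = 1.732 × 575 × 146 × 0.762 = 110796 W
P_out = η·P_in = 0.876 × 110796 = 97057 W
n = 1123 rpm
ω = 2π×1123/60 = 117.6 rad/s
τ = P_out/ω = 97057/117.6 = 825.3 N·m
In lb·ft: 825.3/1.356 = 609 lb·ft

609 lb·ft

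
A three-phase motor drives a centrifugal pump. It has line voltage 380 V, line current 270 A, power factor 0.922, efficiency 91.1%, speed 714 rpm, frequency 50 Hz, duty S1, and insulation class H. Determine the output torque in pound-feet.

P_in = √3·V·I·cosφ = 1.732 × 380 × 270 × 0.922 = 163842 W
P_out = η·P_in = 0.911 × 163842 = 149260 W
n = 714 rpm
ω = 2π×714/60 = 74.77 rad/s
τ = P_out/ω = 149260/74.77 = 1996 N·m
In lb·ft: 1996/1.356 = 1470 lb·ft

1470 lb·ft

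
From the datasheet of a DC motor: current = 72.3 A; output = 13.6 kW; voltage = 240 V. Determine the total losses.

3750 W

P_in = V·I = 240×72.3 = 17352 W
P_out = 13600 W
Losses = P_in − P_out = 17352 − 13600 = 3752 W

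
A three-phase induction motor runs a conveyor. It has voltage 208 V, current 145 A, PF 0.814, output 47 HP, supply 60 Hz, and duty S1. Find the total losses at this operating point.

7.46 kW

P_in = √3·V·I·cosφ = 1.732×208×145×0.814 = 42521 W
P_out = 47×746 = 35062 W
Losses = P_in − P_out = 42521 − 35062 = 7459 W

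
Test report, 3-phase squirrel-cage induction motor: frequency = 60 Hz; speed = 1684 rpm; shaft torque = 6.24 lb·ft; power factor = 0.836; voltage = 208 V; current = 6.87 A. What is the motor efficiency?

72.1 %

τ = 6.24 lb·ft × 1.356 = 8.461 N·m
ω = 2π × 1684/60 = 176.3 rad/s; P_out = τω = 8.461 × 176.3 = 1492 W
P_in = √3·V_L·I_L·cosφ = 1.732 × 208 × 6.87 × 0.836 = 2069 W
η = P_out / P_in = 1492 / 2069 = 0.721 = 72.1%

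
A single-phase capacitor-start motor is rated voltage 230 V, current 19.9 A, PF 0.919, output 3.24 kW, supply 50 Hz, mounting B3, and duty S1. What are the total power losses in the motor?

P_in = V·I·cosφ = 230×19.9×0.919 = 4206 W
P_out = 3240 W
Losses = P_in − P_out = 4206 − 3240 = 966 W

966 W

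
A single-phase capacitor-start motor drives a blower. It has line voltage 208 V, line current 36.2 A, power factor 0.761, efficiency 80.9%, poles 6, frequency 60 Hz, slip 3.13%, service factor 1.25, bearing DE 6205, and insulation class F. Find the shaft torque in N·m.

38.1 N·m

P_in = V·I·cosφ = 208 × 36.2 × 0.761 = 5730 W
P_out = η·P_in = 0.809 × 5730 = 4636 W
n_s = 120×60/6 = 1200 rpm; n = 1200×(1−0.0313) = 1162 rpm
ω = 2π×1162/60 = 121.7 rad/s
τ = P_out/ω = 4636/121.7 = 38.1 N·m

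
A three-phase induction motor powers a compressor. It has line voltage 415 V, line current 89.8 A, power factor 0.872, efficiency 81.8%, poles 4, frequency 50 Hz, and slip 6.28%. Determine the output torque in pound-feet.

P_in = √3·V·I·cosφ = 1.732 × 415 × 89.8 × 0.872 = 56284 W
P_out = η·P_in = 0.818 × 56284 = 46040 W
n_s = 120×50/4 = 1500 rpm; n = 1500×(1−0.0628) = 1406 rpm
ω = 2π×1406/60 = 147.2 rad/s
τ = P_out/ω = 46040/147.2 = 312.8 N·m
In lb·ft: 312.8/1.356 = 231 lb·ft

231 lb·ft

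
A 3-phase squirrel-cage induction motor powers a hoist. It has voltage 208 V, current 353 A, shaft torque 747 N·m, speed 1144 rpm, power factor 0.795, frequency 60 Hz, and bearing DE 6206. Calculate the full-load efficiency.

ω = 2π × 1144/60 = 119.8 rad/s; P_out = τω = 747 × 119.8 = 89491 W
P_in = √3·V_L·I_L·cosφ = 1.732 × 208 × 353 × 0.795 = 101100 W
η = P_out / P_in = 89491 / 101100 = 0.885 = 88.5%

88.5 %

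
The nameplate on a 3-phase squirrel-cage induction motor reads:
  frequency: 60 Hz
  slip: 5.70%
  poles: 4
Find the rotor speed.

1697 rpm

n_s = 120f/p = 120×60/4 = 1800 rpm
n = n_s(1 − s) = 1800 × (1 − 0.057) = 1697 rpm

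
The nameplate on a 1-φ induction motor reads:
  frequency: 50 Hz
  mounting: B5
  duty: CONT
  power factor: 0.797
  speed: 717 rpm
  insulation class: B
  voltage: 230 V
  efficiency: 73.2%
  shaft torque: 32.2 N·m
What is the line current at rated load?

ω = 2π×717/60 = 75.08 rad/s; P_out = τω = 32.2 × 75.08 = 2418 W
P_in = P_out / η = 2418 / 0.732 = 3303 W
I = P_in / (V·cosφ) = 3303 / (230 × 0.797) = 18 A

18 A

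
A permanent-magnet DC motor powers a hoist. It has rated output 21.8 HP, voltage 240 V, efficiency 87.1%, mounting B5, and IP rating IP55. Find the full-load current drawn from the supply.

P_out = 21.8 × 746 = 16263 W
P_in = P_out / η = 16263 / 0.871 = 18672 W
I = P_in / V = 18672 / 240 = 77.8 A

77.8 A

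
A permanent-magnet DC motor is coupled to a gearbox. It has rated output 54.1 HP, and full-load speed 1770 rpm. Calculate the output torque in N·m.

218 N·m

P_out = 54.1 × 746 = 40359 W
ω = 2π × 1770/60 = 185.4 rad/s
τ = P_out/ω = 40359/185.4 = 218 N·m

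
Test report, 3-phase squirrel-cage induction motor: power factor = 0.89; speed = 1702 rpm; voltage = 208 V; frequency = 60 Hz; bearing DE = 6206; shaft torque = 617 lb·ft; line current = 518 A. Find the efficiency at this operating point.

89.8 %

τ = 617 lb·ft × 1.356 = 836.7 N·m
ω = 2π × 1702/60 = 178.2 rad/s; P_out = τω = 836.7 × 178.2 = 149100 W
P_in = √3·V_L·I_L·cosφ = 1.732 × 208 × 518 × 0.89 = 166085 W
η = P_out / P_in = 149100 / 166085 = 0.898 = 89.8%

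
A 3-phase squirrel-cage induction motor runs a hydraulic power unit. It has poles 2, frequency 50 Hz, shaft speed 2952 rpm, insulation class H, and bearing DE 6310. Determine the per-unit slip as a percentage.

n_s = 120f/p = 120×50/2 = 3000 rpm
s = (n_s − n)/n_s = (3000 − 2952)/3000 = 0.0160

1.60 %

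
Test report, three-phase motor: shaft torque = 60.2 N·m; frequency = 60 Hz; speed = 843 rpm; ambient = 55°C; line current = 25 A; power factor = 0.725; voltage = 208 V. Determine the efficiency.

ω = 2π × 843/60 = 88.28 rad/s; P_out = τω = 60.2 × 88.28 = 5314 W
P_in = √3·V_L·I_L·cosφ = 1.732 × 208 × 25 × 0.725 = 6530 W
η = P_out / P_in = 5314 / 6530 = 0.814 = 81.4%

81.4 %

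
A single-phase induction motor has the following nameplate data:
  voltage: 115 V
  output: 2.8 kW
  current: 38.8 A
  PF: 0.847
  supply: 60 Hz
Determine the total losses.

979 W

P_in = V·I·cosφ = 115×38.8×0.847 = 3779 W
P_out = 2800 W
Losses = P_in − P_out = 3779 − 2800 = 979 W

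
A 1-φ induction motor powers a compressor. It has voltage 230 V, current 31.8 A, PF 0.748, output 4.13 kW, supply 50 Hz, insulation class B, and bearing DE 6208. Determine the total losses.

1.34 kW

P_in = V·I·cosφ = 230×31.8×0.748 = 5471 W
P_out = 4130 W
Losses = P_in − P_out = 5471 − 4130 = 1341 W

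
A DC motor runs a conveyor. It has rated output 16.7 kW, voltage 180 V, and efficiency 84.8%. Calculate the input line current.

109 A

P_out = 16.7 kW = 16700 W
P_in = P_out / η = 16700 / 0.848 = 19693 W
I = P_in / V = 19693 / 180 = 109 A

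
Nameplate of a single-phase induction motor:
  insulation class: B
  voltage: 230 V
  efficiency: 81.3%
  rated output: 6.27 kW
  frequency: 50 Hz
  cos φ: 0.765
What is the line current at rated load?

P_out = 6.27 kW = 6270 W
P_in = P_out / η = 6270 / 0.813 = 7712 W
I = P_in / (V·cosφ) = 7712 / (230 × 0.765) = 43.8 A

43.8 A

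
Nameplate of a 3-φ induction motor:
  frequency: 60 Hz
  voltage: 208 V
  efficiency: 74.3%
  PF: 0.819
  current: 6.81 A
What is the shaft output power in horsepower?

P_in = √3·V·I·cosφ = 1.732 × 208 × 6.81 × 0.819 = 2009 W
P_out = η·P_in = 0.743 × 2009 = 1493 W
= 1493/746 = 2 HP

2 HP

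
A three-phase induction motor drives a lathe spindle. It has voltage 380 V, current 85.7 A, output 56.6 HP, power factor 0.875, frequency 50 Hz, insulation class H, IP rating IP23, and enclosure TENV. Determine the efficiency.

85.6 %

P_out = 56.6 × 746 = 42224 W
P_in = √3·V_L·I_L·cosφ = 1.732 × 380 × 85.7 × 0.875 = 49354 W
η = P_out / P_in = 42224 / 49354 = 0.856 = 85.6%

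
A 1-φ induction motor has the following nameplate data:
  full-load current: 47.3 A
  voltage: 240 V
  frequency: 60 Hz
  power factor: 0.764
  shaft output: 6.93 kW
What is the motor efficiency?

P_out = 6.93 kW = 6930 W
P_in = V·I·cosφ = 240 × 47.3 × 0.764 = 8673 W
η = P_out / P_in = 6930 / 8673 = 0.799 = 79.9%

79.9 %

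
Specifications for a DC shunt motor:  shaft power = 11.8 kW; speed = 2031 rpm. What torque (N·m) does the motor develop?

55.5 N·m

ω = 2π × 2031/60 = 212.7 rad/s
τ = P/ω = 11800/212.7 = 55.5 N·m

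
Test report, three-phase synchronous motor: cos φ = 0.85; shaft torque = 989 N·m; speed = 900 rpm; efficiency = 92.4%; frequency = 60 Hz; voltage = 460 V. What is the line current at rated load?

149 A

ω = 2π×900/60 = 94.25 rad/s; P_out = τω = 989 × 94.25 = 93213 W
P_in = P_out / η = 93213 / 0.924 = 100880 W
I_L = P_in / (√3·V_L·cosφ) = 100880 / (1.732 × 460 × 0.85) = 149 A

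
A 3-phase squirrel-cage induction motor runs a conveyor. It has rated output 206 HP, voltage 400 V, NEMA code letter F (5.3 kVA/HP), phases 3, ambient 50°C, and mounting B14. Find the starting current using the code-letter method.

S_LR = 5.3 × 206 = 1091.8 kVA
I_LR = S_LR/(√3·V_L) = 1091800/(1.732×400) = 1580 A

1580 A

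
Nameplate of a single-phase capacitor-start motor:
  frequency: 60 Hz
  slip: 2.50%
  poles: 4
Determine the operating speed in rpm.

n_s = 120f/p = 120×60/4 = 1800 rpm
n = n_s(1 − s) = 1800 × (1 − 0.025) = 1755 rpm

1755 rpm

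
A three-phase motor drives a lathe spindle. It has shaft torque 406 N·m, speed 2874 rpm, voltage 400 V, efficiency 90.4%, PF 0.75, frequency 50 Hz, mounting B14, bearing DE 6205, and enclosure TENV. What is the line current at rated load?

260 A

ω = 2π×2874/60 = 301 rad/s; P_out = τω = 406 × 301 = 122206 W
P_in = P_out / η = 122206 / 0.904 = 135184 W
I_L = P_in / (√3·V_L·cosφ) = 135184 / (1.732 × 400 × 0.75) = 260 A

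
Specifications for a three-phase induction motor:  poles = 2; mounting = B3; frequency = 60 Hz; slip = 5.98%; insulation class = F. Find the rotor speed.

3385 rpm

n_s = 120f/p = 120×60/2 = 3600 rpm
n = n_s(1 − s) = 3600 × (1 − 0.0598) = 3385 rpm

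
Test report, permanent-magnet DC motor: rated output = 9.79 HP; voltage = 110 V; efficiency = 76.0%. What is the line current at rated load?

87.4 A

P_out = 9.79 × 746 = 7303 W
P_in = P_out / η = 7303 / 0.760 = 9609 W
I = P_in / V = 9609 / 110 = 87.4 A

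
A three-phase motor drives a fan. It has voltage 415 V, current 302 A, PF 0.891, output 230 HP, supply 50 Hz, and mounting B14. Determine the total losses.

21800 W

P_in = √3·V·I·cosφ = 1.732×415×302×0.891 = 193411 W
P_out = 230×746 = 171580 W
Losses = P_in − P_out = 193411 − 171580 = 21831 W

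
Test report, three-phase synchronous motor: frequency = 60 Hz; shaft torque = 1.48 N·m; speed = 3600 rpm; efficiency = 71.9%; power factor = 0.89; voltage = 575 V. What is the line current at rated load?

0.875 A

ω = 2π×3600/60 = 377 rad/s; P_out = τω = 1.48 × 377 = 558 W
P_in = P_out / η = 558 / 0.719 = 776 W
I_L = P_in / (√3·V_L·cosφ) = 776 / (1.732 × 575 × 0.89) = 0.875 A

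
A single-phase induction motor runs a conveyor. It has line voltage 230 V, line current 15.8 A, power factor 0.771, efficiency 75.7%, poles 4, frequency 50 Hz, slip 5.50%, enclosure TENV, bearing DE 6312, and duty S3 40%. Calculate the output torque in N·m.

14.3 N·m

P_in = V·I·cosφ = 230 × 15.8 × 0.771 = 2802 W
P_out = η·P_in = 0.757 × 2802 = 2121 W
n_s = 120×50/4 = 1500 rpm; n = 1500×(1−0.055) = 1418 rpm
ω = 2π×1418/60 = 148.5 rad/s
τ = P_out/ω = 2121/148.5 = 14.3 N·m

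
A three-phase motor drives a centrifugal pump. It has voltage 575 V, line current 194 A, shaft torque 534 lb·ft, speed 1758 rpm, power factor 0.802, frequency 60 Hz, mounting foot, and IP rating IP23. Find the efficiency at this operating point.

τ = 534 lb·ft × 1.356 = 724.1 N·m
ω = 2π × 1758/60 = 184.1 rad/s; P_out = τω = 724.1 × 184.1 = 133307 W
P_in = √3·V_L·I_L·cosφ = 1.732 × 575 × 194 × 0.802 = 154950 W
η = P_out / P_in = 133307 / 154950 = 0.860 = 86.0%

86.0 %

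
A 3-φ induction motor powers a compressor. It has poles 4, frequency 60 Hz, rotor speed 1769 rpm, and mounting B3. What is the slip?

1.7 %

n_s = 120f/p = 120×60/4 = 1800 rpm
s = (n_s − n)/n_s = (1800 − 1769)/1800 = 0.0172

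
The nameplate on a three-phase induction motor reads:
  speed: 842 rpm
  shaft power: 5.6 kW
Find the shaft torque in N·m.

ω = 2π × 842/60 = 88.17 rad/s
τ = P/ω = 5600/88.17 = 63.5 N·m

63.5 N·m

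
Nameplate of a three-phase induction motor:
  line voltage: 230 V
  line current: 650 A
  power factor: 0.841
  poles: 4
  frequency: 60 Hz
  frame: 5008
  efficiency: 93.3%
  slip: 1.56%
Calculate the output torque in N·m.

1090 N·m

P_in = √3·V·I·cosφ = 1.732 × 230 × 650 × 0.841 = 217763 W
P_out = η·P_in = 0.933 × 217763 = 203173 W
n_s = 120×60/4 = 1800 rpm; n = 1800×(1−0.0156) = 1772 rpm
ω = 2π×1772/60 = 185.6 rad/s
τ = P_out/ω = 203173/185.6 = 1090 N·m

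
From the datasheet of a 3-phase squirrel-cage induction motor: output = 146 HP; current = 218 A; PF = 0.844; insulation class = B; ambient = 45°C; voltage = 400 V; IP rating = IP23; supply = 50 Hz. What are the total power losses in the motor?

18600 W

P_in = √3·V·I·cosφ = 1.732×400×218×0.844 = 127470 W
P_out = 146×746 = 108916 W
Losses = P_in − P_out = 127470 − 108916 = 18554 W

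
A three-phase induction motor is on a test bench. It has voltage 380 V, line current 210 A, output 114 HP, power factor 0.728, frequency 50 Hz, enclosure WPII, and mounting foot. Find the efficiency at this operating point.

P_out = 114 × 746 = 85044 W
P_in = √3·V_L·I_L·cosφ = 1.732 × 380 × 210 × 0.728 = 100620 W
η = P_out / P_in = 85044 / 100620 = 0.845 = 84.5%

84.5 %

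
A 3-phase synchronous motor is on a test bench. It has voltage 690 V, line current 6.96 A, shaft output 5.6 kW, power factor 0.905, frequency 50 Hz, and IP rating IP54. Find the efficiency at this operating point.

P_out = 5.6 kW = 5600 W
P_in = √3·V_L·I_L·cosφ = 1.732 × 690 × 6.96 × 0.905 = 7528 W
η = P_out / P_in = 5600 / 7528 = 0.744 = 74.4%

74.4 %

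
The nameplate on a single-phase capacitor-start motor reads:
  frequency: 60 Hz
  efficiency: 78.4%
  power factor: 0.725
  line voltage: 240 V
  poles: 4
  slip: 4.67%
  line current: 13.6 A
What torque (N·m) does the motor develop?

P_in = V·I·cosφ = 240 × 13.6 × 0.725 = 2366 W
P_out = η·P_in = 0.784 × 2366 = 1855 W
n_s = 120×60/4 = 1800 rpm; n = 1800×(1−0.0467) = 1716 rpm
ω = 2π×1716/60 = 179.7 rad/s
τ = P_out/ω = 1855/179.7 = 10.3 N·m

10.3 N·m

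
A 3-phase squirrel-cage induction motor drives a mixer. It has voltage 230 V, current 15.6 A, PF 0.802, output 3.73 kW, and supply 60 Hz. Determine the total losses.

P_in = √3·V·I·cosφ = 1.732×230×15.6×0.802 = 4984 W
P_out = 3730 W
Losses = P_in − P_out = 4984 − 3730 = 1254 W

1.25 kW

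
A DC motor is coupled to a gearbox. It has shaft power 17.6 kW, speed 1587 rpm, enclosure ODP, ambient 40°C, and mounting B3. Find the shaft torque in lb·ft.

78.1 lb·ft

ω = 2π × 1587/60 = 166.2 rad/s
τ = P/ω = 17600/166.2 = 105.9 N·m
In lb·ft: 105.9/1.356 = 78.1 lb·ft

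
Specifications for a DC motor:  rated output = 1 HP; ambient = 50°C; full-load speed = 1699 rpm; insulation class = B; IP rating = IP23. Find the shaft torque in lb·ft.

P_out = 1 × 746 = 746 W
ω = 2π × 1699/60 = 177.9 rad/s
τ = P_out/ω = 746/177.9 = 4.193 N·m
In lb·ft: 4.193/1.356 = 3.09 lb·ft

3.09 lb·ft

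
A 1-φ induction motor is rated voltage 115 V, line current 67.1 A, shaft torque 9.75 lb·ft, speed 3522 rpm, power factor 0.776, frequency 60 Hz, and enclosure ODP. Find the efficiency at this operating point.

τ = 9.75 lb·ft × 1.356 = 13.22 N·m
ω = 2π × 3522/60 = 368.8 rad/s; P_out = τω = 13.22 × 368.8 = 4876 W
P_in = V·I·cosφ = 115 × 67.1 × 0.776 = 5988 W
η = P_out / P_in = 4876 / 5988 = 0.814 = 81.4%

81.4 %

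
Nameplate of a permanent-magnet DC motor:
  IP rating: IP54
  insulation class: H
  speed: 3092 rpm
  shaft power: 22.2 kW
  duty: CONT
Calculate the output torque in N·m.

68.6 N·m

ω = 2π × 3092/60 = 323.8 rad/s
τ = P/ω = 22200/323.8 = 68.6 N·m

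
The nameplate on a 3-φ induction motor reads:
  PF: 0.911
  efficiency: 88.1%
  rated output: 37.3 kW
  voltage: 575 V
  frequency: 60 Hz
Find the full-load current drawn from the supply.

P_out = 37.3 kW = 37300 W
P_in = P_out / η = 37300 / 0.881 = 42338 W
I_L = P_in / (√3·V_L·cosφ) = 42338 / (1.732 × 575 × 0.911) = 46.7 A

46.7 A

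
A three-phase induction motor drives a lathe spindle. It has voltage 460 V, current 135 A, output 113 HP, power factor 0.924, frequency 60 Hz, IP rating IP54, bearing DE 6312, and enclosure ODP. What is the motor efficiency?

P_out = 113 × 746 = 84298 W
P_in = √3·V_L·I_L·cosφ = 1.732 × 460 × 135 × 0.924 = 99383 W
η = P_out / P_in = 84298 / 99383 = 0.848 = 84.8%

84.8 %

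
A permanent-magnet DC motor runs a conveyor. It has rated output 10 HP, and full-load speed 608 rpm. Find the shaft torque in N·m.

P_out = 10 × 746 = 7460 W
ω = 2π × 608/60 = 63.67 rad/s
τ = P_out/ω = 7460/63.67 = 117 N·m

117 N·m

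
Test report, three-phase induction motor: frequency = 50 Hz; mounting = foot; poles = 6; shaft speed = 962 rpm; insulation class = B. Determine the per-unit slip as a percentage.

n_s = 120f/p = 120×50/6 = 1000 rpm
s = (n_s − n)/n_s = (1000 − 962)/1000 = 0.0380

3.80 %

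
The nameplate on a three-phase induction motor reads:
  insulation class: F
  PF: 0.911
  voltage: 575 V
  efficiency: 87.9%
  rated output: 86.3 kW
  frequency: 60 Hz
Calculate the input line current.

108 A

P_out = 86.3 kW = 86300 W
P_in = P_out / η = 86300 / 0.879 = 98180 W
I_L = P_in / (√3·V_L·cosφ) = 98180 / (1.732 × 575 × 0.911) = 108 A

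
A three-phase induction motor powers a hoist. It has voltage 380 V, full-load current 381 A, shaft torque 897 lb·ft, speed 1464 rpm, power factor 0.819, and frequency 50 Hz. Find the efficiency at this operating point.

τ = 897 lb·ft × 1.356 = 1216 N·m
ω = 2π × 1464/60 = 153.3 rad/s; P_out = τω = 1216 × 153.3 = 186413 W
P_in = √3·V_L·I_L·cosφ = 1.732 × 380 × 381 × 0.819 = 205372 W
η = P_out / P_in = 186413 / 205372 = 0.908 = 90.8%

90.8 %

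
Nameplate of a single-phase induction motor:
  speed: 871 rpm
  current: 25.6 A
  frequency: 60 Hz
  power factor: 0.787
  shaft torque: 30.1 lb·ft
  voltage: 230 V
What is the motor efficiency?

τ = 30.1 lb·ft × 1.356 = 40.82 N·m
ω = 2π × 871/60 = 91.21 rad/s; P_out = τω = 40.82 × 91.21 = 3723 W
P_in = V·I·cosφ = 230 × 25.6 × 0.787 = 4634 W
η = P_out / P_in = 3723 / 4634 = 0.803 = 80.3%

80.3 %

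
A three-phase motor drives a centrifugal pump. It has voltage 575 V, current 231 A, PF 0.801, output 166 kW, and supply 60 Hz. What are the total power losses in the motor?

P_in = √3·V·I·cosφ = 1.732×575×231×0.801 = 184272 W
P_out = 166000 W
Losses = P_in − P_out = 184272 − 166000 = 18272 W

18300 W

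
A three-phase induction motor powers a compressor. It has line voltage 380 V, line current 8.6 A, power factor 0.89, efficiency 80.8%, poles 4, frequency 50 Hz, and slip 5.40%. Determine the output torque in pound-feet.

20.2 lb·ft

P_in = √3·V·I·cosφ = 1.732 × 380 × 8.6 × 0.89 = 5038 W
P_out = η·P_in = 0.808 × 5038 = 4071 W
n_s = 120×50/4 = 1500 rpm; n = 1500×(1−0.054) = 1419 rpm
ω = 2π×1419/60 = 148.6 rad/s
τ = P_out/ω = 4071/148.6 = 27.4 N·m
In lb·ft: 27.4/1.356 = 20.2 lb·ft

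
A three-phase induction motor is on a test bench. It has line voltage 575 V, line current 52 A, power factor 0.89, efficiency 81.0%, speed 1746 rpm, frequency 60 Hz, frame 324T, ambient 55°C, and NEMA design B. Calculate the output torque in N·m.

P_in = √3·V·I·cosφ = 1.732 × 575 × 52 × 0.89 = 46090 W
P_out = η·P_in = 0.81 × 46090 = 37333 W
n = 1746 rpm
ω = 2π×1746/60 = 182.8 rad/s
τ = P_out/ω = 37333/182.8 = 204 N·m

204 N·m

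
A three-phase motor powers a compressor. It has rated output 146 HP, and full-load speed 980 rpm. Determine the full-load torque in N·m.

P_out = 146 × 746 = 108916 W
ω = 2π × 980/60 = 102.6 rad/s
τ = P_out/ω = 108916/102.6 = 1060 N·m

1060 N·m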